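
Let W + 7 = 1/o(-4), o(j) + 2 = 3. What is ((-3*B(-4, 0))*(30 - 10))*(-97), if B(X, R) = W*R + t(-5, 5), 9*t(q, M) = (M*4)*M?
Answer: 194000/3 ≈ 64667.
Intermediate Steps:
o(j) = 1 (o(j) = -2 + 3 = 1)
t(q, M) = 4*M**2/9 (t(q, M) = ((M*4)*M)/9 = ((4*M)*M)/9 = (4*M**2)/9 = 4*M**2/9)
W = -6 (W = -7 + 1/1 = -7 + 1 = -6)
B(X, R) = 100/9 - 6*R (B(X, R) = -6*R + (4/9)*5**2 = -6*R + (4/9)*25 = -6*R + 100/9 = 100/9 - 6*R)
((-3*B(-4, 0))*(30 - 10))*(-97) = ((-3*(100/9 - 6*0))*(30 - 10))*(-97) = (-3*(100/9 + 0)*20)*(-97) = (-3*100/9*20)*(-97) = -100/3*20*(-97) = -2000/3*(-97) = 194000/3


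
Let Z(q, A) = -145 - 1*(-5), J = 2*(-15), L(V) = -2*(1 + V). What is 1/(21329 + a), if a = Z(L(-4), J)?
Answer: 1/21189 ≈ 4.7194e-5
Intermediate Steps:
L(V) = -2 - 2*V
J = -30
Z(q, A) = -140 (Z(q, A) = -145 + 5 = -140)
a = -140
1/(21329 + a) = 1/(21329 - 140) = 1/21189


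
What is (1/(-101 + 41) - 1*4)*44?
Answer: -2651/15 ≈ -176.73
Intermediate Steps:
(1/(-101 + 41) - 1*4)*44 = (1/(-60) - 4)*44 = (-1/60 - 4)*44 = -241/60*44 = -2651/15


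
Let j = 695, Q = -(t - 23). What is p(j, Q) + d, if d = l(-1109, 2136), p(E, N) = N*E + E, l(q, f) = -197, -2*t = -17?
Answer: 21151/2 ≈ 10576.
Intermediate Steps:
t = 17/2 (t = -½*(-17) = 17/2 ≈ 8.5000)
Q = 29/2 (Q = -(17/2 - 23) = -1*(-29/2) = 29/2 ≈ 14.500)
p(E, N) = E + E*N (p(E, N) = E*N + E = E + E*N)
d = -197
p(j, Q) + d = 695*(1 + 29/2) - 197 = 695*(31/2) - 197 = 21545/2 - 197 = 21151/2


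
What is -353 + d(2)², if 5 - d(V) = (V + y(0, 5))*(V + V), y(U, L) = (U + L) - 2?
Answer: -128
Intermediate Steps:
y(U, L) = -2 + L + U (y(U, L) = (L + U) - 2 = -2 + L + U)
d(V) = 5 - 2*V*(3 + V) (d(V) = 5 - (V + (-2 + 5 + 0))*(V + V) = 5 - (V + 3)*2*V = 5 - (3 + V)*2*V = 5 - 2*V*(3 + V))
-353 + d(2)² = -353 + (5 - 6*2 - 2*2²)² = -353 + (5 - 12 - 2*4)² = -353 + (5 - 12 - 8)² = -353 + (-15)² = -353 + 225 = -128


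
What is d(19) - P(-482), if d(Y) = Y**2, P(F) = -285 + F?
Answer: 1128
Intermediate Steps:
d(19) - P(-482) = 19**2 - (-285 - 482) = 361 - 1*(-767) = 361 + 767 = 1128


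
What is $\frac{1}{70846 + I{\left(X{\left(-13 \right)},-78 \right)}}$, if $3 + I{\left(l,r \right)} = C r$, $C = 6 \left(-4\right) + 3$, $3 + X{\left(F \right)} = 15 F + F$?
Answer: $\frac{1}{72481} \approx 1.3797 \cdot 10^{-5}$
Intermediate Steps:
$X{\left(F \right)} = -3 + 16 F$ ($X{\left(F \right)} = -3 + \left(15 F + F\right) = -3 + 16 F$)
$C = -21$ ($C = -24 + 3 = -21$)
$I{\left(l,r \right)} = -3 - 21 r$
$\frac{1}{70846 + I{\left(X{\left(-13 \right)},-78 \right)}} = \frac{1}{70846 - -1635} = \frac{1}{70846 + \left(-3 + 1638\right)} = \frac{1}{70846 + 1635} = \frac{1}{72481}$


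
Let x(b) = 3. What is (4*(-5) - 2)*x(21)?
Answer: -66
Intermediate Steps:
(4*(-5) - 2)*x(21) = (4*(-5) - 2)*3 = (-20 - 2)*3 = -22*3 = -66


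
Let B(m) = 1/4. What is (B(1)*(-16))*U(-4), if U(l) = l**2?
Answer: -64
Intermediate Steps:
B(m) = 1/4
(B(1)*(-16))*U(-4) = ((1/4)*(-16))*(-4)**2 = -4*16 = -64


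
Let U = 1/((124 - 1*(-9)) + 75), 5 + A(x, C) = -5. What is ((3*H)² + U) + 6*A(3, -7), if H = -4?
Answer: 17473/208 ≈ 84.005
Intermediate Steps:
A(x, C) = -10 (A(x, C) = -5 - 5 = -10)
U = 1/208 (U = 1/((124 + 9) + 75) = 1/(133 + 75) = 1/208 ≈ 0.0048077)
((3*H)² + U) + 6*A(3, -7) = ((3*(-4))² + 1/208) + 6*(-10) = ((-12)² + 1/208) - 60 = (144 + 1/208) - 60 = 29953/208 - 60 = 17473/208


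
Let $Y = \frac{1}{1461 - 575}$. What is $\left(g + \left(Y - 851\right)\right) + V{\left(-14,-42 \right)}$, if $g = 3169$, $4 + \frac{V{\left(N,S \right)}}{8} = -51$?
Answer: $\frac{1663909}{886} \approx 1878.0$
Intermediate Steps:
$V{\left(N,S \right)} = -440$ ($V{\left(N,S \right)} = -32 + 8 \left(-51\right) = -32 - 408 = -440$)
$Y = \frac{1}{886} \approx 0.0011287$
$\left(g + \left(Y - 851\right)\right) + V{\left(-14,-42 \right)} = \left(3169 + \left(\frac{1}{886} - 851\right)\right) - 440 = \left(3169 - \frac{753985}{886}\right) - 440 = \frac{2053749}{886} - 440 = \frac{1663909}{886}$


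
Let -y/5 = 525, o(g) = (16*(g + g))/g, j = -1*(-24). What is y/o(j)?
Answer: -2625/32 ≈ -82.031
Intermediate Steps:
j = 24
o(g) = 32 (o(g) = (16*(2*g))/g = (32*g)/g = 32)
y = -2625 (y = -5*525 = -2625)
y/o(j) = -2625/32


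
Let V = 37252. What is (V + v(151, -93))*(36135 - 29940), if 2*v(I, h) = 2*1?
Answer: 230782335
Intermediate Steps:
v(I, h) = 1 (v(I, h) = (2*1)/2 = (1/2)*2 = 1)
(V + v(151, -93))*(36135 - 29940) = (37252 + 1)*(36135 - 29940) = 37253*6195 = 230782335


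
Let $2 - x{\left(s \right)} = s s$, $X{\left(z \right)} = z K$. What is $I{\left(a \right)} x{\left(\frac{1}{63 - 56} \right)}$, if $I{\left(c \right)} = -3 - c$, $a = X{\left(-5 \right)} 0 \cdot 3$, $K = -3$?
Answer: $- \frac{291}{49} \approx -5.9388$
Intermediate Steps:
$X{\left(z \right)} = - 3 z$ ($X{\left(z \right)} = z \left(-3\right) = - 3 z$)
$a = 0$ ($a = \left(-3\right) \left(-5\right) 0 \cdot 3 = 15 \cdot 0 \cdot 3 = 0 \cdot 3 = 0$)
$x{\left(s \right)} = 2 - s^{2}$ ($x{\left(s \right)} = 2 - s s = 2 - s^{2}$)
$I{\left(a \right)} x{\left(\frac{1}{63 - 56} \right)} = \left(-3 - 0\right) \left(2 - \left(\frac{1}{63 - 56}\right)^{2}\right) = \left(-3 + 0\right) \left(2 - \left(\frac{1}{7}\right)^{2}\right) = - 3 \left(2 - \left(\frac{1}{7}\right)^{2}\right) = - 3 \left(2 - \frac{1}{49}\right) = \left(-3\right) \frac{97}{49} = - \frac{291}{49}$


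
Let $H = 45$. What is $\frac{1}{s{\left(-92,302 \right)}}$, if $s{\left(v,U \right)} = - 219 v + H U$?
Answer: $\frac{1}{33738} \approx 2.964 \cdot 10^{-5}$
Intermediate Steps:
$s{\left(v,U \right)} = - 219 v + 45 U$
$\frac{1}{s{\left(-92,302 \right)}} = \frac{1}{\left(-219\right) \left(-92\right) + 45 \cdot 302} = \frac{1}{20148 + 13590} = \frac{1}{33738}$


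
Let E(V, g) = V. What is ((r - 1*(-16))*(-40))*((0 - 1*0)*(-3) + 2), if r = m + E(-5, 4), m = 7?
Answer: -1440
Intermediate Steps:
r = 2 (r = 7 - 5 = 2)
((r - 1*(-16))*(-40))*((0 - 1*0)*(-3) + 2) = ((2 - 1*(-16))*(-40))*((0 - 1*0)*(-3) + 2) = ((2 + 16)*(-40))*((0 + 0)*(-3) + 2) = (18*(-40))*(0*(-3) + 2) = -720*(0 + 2) = -720*2 = -1440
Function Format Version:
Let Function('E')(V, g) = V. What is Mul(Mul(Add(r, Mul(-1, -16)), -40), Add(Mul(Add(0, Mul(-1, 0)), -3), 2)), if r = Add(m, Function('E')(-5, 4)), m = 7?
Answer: -1440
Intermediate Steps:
r = 2 (r = Add(7, -5) = 2)
Mul(Mul(Add(r, Mul(-1, -16)), -40), Add(Mul(Add(0, Mul(-1, 0)), -3), 2)) = Mul(Mul(Add(2, Mul(-1, -16)), -40), Add(Mul(Add(0, Mul(-1, 0)), -3), 2)) = Mul(Mul(Add(2, 16), -40), Add(Mul(Add(0, 0), -3), 2)) = Mul(Mul(18, -40), Add(Mul(0, -3), 2)) = Mul(-720, Add(0, 2)) = Mul(-720, 2) = -1440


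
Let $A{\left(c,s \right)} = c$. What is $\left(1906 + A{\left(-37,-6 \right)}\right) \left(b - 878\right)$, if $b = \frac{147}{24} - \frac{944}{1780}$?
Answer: $- \frac{65221023}{40} \approx -1.6305 \cdot 10^{6}$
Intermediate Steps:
$b = \frac{19917}{3560}$ ($b = 147 \cdot \frac{1}{24} - \frac{236}{445} = \frac{49}{8} - \frac{236}{445} = \frac{19917}{3560} \approx 5.5947$)
$\left(1906 + A{\left(-37,-6 \right)}\right) \left(b - 878\right) = \left(1906 - 37\right) \left(\frac{19917}{3560} - 878\right) = 1869 \left(- \frac{3105763}{3560}\right) = - \frac{65221023}{40}$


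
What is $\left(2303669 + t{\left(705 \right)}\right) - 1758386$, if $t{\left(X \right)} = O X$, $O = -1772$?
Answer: $-703977$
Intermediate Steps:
$t{\left(X \right)} = - 1772 X$
$\left(2303669 + t{\left(705 \right)}\right) - 1758386 = \left(2303669 - 1249260\right) - 1758386 = 1054409 - 1758386 = -703977$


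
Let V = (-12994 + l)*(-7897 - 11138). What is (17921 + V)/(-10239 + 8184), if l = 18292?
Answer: 100829509/2055 ≈ 49065.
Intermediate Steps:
V = -100847430 (V = (-12994 + 18292)*(-7897 - 11138) = 5298*(-19035) = -100847430)
(17921 + V)/(-10239 + 8184) = (17921 - 100847430)/(-10239 + 8184) = -100829509/(-2055) = -100829509*(-1/2055) = 100829509/2055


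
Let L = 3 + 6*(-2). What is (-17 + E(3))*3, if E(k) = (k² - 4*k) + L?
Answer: -87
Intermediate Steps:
L = -9 (L = 3 - 12 = -9)
E(k) = -9 + k² - 4*k (E(k) = (k² - 4*k) - 9 = -9 + k² - 4*k)
(-17 + E(3))*3 = (-17 + (-9 + 3² - 4*3))*3 = (-17 + (-9 + 9 - 12))*3 = (-17 - 12)*3 = -29*3 = -87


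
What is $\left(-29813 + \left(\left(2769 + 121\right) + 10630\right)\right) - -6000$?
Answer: $-10293$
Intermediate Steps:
$\left(-29813 + \left(\left(2769 + 121\right) + 10630\right)\right) - -6000 = \left(-29813 + \left(2890 + 10630\right)\right) + 6000 = \left(-29813 + 13520\right) + 6000 = -16293 + 6000 = -10293$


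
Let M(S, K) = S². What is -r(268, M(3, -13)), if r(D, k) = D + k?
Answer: -277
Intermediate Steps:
-r(268, M(3, -13)) = -(268 + 3²) = -(268 + 9) = -1*277 = -277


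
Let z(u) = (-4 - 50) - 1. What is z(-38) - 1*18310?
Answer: -18365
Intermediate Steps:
z(u) = -55 (z(u) = -54 - 1 = -55)
z(-38) - 1*18310 = -55 - 1*18310 = -55 - 18310 = -18365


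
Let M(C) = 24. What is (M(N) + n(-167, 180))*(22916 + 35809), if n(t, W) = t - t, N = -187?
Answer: 1409400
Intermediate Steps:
n(t, W) = 0
(M(N) + n(-167, 180))*(22916 + 35809) = (24 + 0)*(22916 + 35809) = 24*58725 = 1409400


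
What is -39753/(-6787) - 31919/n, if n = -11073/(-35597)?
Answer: -7711089319072/75152451 ≈ -1.0261e+5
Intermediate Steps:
n = 11073/35597 (n = -11073*(-1/35597) = 11073/35597 ≈ 0.31107)
-39753/(-6787) - 31919/n = -39753/(-6787) - 31919/11073/35597 = -39753*(-1/6787) - 31919*35597/11073 = 39753/6787 - 1136220643/11073 = -7711089319072/75152451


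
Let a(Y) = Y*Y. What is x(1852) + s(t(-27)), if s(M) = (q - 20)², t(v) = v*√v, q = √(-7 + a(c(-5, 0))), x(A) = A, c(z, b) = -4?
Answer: 2141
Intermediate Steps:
a(Y) = Y²
q = 3 (q = √(-7 + (-4)²) = √(-7 + 16) = √9 = 3)
t(v) = v^(3/2)
s(M) = 289 (s(M) = (3 - 20)² = (-17)² = 289)
x(1852) + s(t(-27)) = 1852 + 289 = 2141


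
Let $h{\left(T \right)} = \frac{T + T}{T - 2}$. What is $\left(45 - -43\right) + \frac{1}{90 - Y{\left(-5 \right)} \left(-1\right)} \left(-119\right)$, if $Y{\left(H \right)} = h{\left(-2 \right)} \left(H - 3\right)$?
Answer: $\frac{7097}{82} \approx 86.549$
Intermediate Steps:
$h{\left(T \right)} = \frac{2 T}{-2 + T}$
$Y{\left(H \right)} = -3 + H$ ($Y{\left(H \right)} = 2 \left(-2\right) \frac{1}{-2 - 2} \left(H - 3\right) = 2 \left(-2\right) \frac{1}{-4} \left(-3 + H\right) = 2 \left(-2\right) \left(- \frac{1}{4}\right) \left(-3 + H\right) = 1 \left(-3 + H\right) = -3 + H$)
$\left(45 - -43\right) + \frac{1}{90 - Y{\left(-5 \right)} \left(-1\right)} \left(-119\right) = \left(45 - -43\right) + \frac{1}{90 - \left(-3 - 5\right) \left(-1\right)} \left(-119\right) = \left(45 + 43\right) + \frac{1}{90 - \left(-8\right) \left(-1\right)} \left(-119\right) = 88 + \frac{1}{90 - 8} \left(-119\right) = 88 + \frac{1}{82} \left(-119\right) = 88 - \frac{119}{82} = \frac{7097}{82}$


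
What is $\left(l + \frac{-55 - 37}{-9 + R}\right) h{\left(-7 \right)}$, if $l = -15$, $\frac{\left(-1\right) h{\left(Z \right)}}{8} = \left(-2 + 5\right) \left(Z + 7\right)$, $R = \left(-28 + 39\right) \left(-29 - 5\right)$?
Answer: $0$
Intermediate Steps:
$R = -374$ ($R = 11 \left(-34\right) = -374$)
$h{\left(Z \right)} = -168 - 24 Z$ ($h{\left(Z \right)} = - 8 \left(-2 + 5\right) \left(Z + 7\right) = - 8 \cdot 3 \left(7 + Z\right) = - 8 \left(21 + 3 Z\right) = -168 - 24 Z$)
$\left(l + \frac{-55 - 37}{-9 + R}\right) h{\left(-7 \right)} = \left(-15 + \frac{-55 - 37}{-9 - 374}\right) \left(-168 - -168\right) = \left(-15 - \frac{92}{-383}\right) \left(-168 + 168\right) = \left(-15 - - \frac{92}{383}\right) 0 = \left(-15 + \frac{92}{383}\right) 0 = \left(- \frac{5653}{383}\right) 0 = 0$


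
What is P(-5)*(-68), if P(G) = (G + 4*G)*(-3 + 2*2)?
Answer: 1700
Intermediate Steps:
P(G) = 5*G (P(G) = (5*G)*(-3 + 4) = (5*G)*1 = 5*G)
P(-5)*(-68) = (5*(-5))*(-68) = -25*(-68) = 1700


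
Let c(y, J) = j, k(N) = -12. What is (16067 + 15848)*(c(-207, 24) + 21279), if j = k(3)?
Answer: 678736305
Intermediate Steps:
j = -12
c(y, J) = -12
(16067 + 15848)*(c(-207, 24) + 21279) = (16067 + 15848)*(-12 + 21279) = 31915*21267 = 678736305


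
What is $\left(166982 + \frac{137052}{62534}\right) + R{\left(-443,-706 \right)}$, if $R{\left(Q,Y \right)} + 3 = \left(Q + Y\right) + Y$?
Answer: $\frac{5163000634}{31267} \approx 1.6513 \cdot 10^{5}$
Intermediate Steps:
$R{\left(Q,Y \right)} = -3 + Q + 2 Y$ ($R{\left(Q,Y \right)} = -3 + \left(\left(Q + Y\right) + Y\right) = -3 + \left(Q + 2 Y\right) = -3 + Q + 2 Y$)
$\left(166982 + \frac{137052}{62534}\right) + R{\left(-443,-706 \right)} = \left(166982 + \frac{137052}{62534}\right) - 1858 = \left(166982 + 137052 \cdot \frac{1}{62534}\right) - 1858 = \left(166982 + \frac{68526}{31267}\right) - 1858 = \frac{5221094720}{31267} - 1858 = \frac{5163000634}{31267}$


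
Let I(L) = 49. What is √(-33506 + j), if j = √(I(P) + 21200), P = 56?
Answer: √(-33506 + 3*√2361) ≈ 182.65*I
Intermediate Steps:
j = 3*√2361 (j = √(49 + 21200) = √21249 = 3*√2361 ≈ 145.77)
√(-33506 + j) = √(-33506 + 3*√2361)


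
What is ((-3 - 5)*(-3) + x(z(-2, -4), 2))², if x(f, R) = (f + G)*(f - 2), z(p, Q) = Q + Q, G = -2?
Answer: 15376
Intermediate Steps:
z(p, Q) = 2*Q
x(f, R) = (-2 + f)² (x(f, R) = (f - 2)*(f - 2) = (-2 + f)*(-2 + f) = (-2 + f)²)
((-3 - 5)*(-3) + x(z(-2, -4), 2))² = ((-3 - 5)*(-3) + (4 + (2*(-4))² - 8*(-4)))² = (-8*(-3) + (4 + (-8)² - 4*(-8)))² = (24 + (4 + 64 + 32))² = (24 + 100)² = 124² = 15376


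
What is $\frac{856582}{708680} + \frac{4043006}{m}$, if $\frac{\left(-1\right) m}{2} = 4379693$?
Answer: $\frac{1159483721643}{1551900417620} \approx 0.74714$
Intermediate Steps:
$m = -8759386$ ($m = \left(-2\right) 4379693 = -8759386$)
$\frac{856582}{708680} + \frac{4043006}{m} = \frac{856582}{708680} + \frac{4043006}{-8759386} = 856582 \cdot \frac{1}{708680} + 4043006 \left(- \frac{1}{8759386}\right) = \frac{428291}{354340} - \frac{2021503}{4379693} = \frac{1159483721643}{1551900417620}$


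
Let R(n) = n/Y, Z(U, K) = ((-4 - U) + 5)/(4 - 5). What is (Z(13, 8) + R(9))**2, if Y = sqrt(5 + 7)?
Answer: 603/4 + 36*sqrt(3) ≈ 213.10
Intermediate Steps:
Y = 2*sqrt(3) (Y = sqrt(12) = 2*sqrt(3) ≈ 3.4641)
Z(U, K) = -1 + U (Z(U, K) = (1 - U)/(-1) = (1 - U)*(-1) = -1 + U)
R(n) = n*sqrt(3)/6 (R(n) = n/((2*sqrt(3))) = n*(sqrt(3)/6) = n*sqrt(3)/6)
(Z(13, 8) + R(9))**2 = ((-1 + 13) + (1/6)*9*sqrt(3))**2 = (12 + 3*sqrt(3)/2)**2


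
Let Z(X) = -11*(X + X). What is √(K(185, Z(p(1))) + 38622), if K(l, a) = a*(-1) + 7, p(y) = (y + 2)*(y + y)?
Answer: √38761 ≈ 196.88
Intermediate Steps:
p(y) = 2*y*(2 + y) (p(y) = (2 + y)*(2*y) = 2*y*(2 + y))
Z(X) = -22*X
K(l, a) = 7 - a (K(l, a) = -a + 7 = 7 - a)
√(K(185, Z(p(1))) + 38622) = √((7 - (-22)*2*1*(2 + 1)) + 38622) = √((7 - (-22)*2*1*3) + 38622) = √((7 - (-22)*6) + 38622) = √((7 - 1*(-132)) + 38622) = √((7 + 132) + 38622) = √(139 + 38622) = √38761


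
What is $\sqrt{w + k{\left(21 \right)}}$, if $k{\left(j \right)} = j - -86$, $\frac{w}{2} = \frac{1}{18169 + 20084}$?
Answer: $\frac{\sqrt{156572321469}}{38253} \approx 10.344$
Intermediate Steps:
$w = \frac{2}{38253}$ ($w = \frac{2}{18169 + 20084} = \frac{2}{38253} \approx 5.2283 \cdot 10^{-5}$)
$k{\left(j \right)} = 86 + j$ ($k{\left(j \right)} = j + 86 = 86 + j$)
$\sqrt{w + k{\left(21 \right)}} = \sqrt{\frac{2}{38253} + \left(86 + 21\right)} = \sqrt{\frac{2}{38253} + 107} = \sqrt{\frac{4093073}{38253}} = \frac{\sqrt{156572321469}}{38253}$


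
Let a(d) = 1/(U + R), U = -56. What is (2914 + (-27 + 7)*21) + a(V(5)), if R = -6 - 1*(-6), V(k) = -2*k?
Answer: 139663/56 ≈ 2494.0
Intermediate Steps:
R = 0 (R = -6 + 6 = 0)
a(d) = -1/56 (a(d) = 1/(-56 + 0) = 1/(-56) = -1/56)
(2914 + (-27 + 7)*21) + a(V(5)) = (2914 + (-27 + 7)*21) - 1/56 = (2914 - 20*21) - 1/56 = (2914 - 420) - 1/56 = 2494 - 1/56 = 139663/56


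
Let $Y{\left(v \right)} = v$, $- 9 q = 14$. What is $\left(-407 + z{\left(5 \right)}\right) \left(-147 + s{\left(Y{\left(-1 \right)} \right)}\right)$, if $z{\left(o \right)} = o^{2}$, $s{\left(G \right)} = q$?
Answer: $\frac{510734}{9} \approx 56748.0$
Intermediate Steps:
$q = - \frac{14}{9}$ ($q = \left(- \frac{1}{9}\right) 14 = - \frac{14}{9} \approx -1.5556$)
$s{\left(G \right)} = - \frac{14}{9}$
$\left(-407 + z{\left(5 \right)}\right) \left(-147 + s{\left(Y{\left(-1 \right)} \right)}\right) = \left(-407 + 5^{2}\right) \left(-147 - \frac{14}{9}\right) = \left(-407 + 25\right) \left(- \frac{1337}{9}\right) = \left(-382\right) \left(- \frac{1337}{9}\right) = \frac{510734}{9}$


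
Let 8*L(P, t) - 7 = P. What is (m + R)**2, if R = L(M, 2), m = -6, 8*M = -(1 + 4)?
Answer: 110889/4096 ≈ 27.073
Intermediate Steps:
M = -5/8 (M = (-(1 + 4))/8 = (-1*5)/8 = (1/8)*(-5) = -5/8 ≈ -0.62500)
L(P, t) = 7/8 + P/8
R = 51/64 (R = 7/8 + (1/8)*(-5/8) = 7/8 - 5/64 = 51/64 ≈ 0.79688)
(m + R)**2 = (-6 + 51/64)**2 = (-333/64)**2 = 110889/4096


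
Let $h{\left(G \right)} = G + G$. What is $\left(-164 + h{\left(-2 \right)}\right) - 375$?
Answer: $-543$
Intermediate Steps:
$h{\left(G \right)} = 2 G$
$\left(-164 + h{\left(-2 \right)}\right) - 375 = \left(-164 + 2 \left(-2\right)\right) - 375 = \left(-164 - 4\right) - 375 = -168 - 375 = -543$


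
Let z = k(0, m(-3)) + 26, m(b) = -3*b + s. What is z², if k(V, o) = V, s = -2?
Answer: 676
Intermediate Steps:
m(b) = -2 - 3*b (m(b) = -3*b - 2 = -2 - 3*b)
z = 26 (z = 0 + 26 = 26)
z² = 26² = 676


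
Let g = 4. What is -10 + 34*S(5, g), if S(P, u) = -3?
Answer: -112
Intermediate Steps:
-10 + 34*S(5, g) = -10 + 34*(-3) = -10 - 102 = -112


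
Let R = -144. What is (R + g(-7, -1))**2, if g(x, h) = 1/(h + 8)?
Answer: 1014049/49 ≈ 20695.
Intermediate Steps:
g(x, h) = 1/(8 + h)
(R + g(-7, -1))**2 = (-144 + 1/(8 - 1))**2 = (-144 + 1/7)**2 = (-1007/7)**2 = 1014049/49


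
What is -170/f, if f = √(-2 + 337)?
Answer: -34*√335/67 ≈ -9.2881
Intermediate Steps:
f = √335 ≈ 18.303
-170/f = -170*√335/335 = -34*√335/67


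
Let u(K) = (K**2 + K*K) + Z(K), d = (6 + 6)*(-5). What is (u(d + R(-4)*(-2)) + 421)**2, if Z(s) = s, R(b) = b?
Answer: 33373729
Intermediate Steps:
d = -60 (d = 12*(-5) = -60)
u(K) = K + 2*K**2 (u(K) = (K**2 + K*K) + K = (K**2 + K**2) + K = 2*K**2 + K = K + 2*K**2)
(u(d + R(-4)*(-2)) + 421)**2 = ((-60 - 4*(-2))*(1 + 2*(-60 - 4*(-2))) + 421)**2 = ((-60 + 8)*(1 + 2*(-60 + 8)) + 421)**2 = (-52*(1 + 2*(-52)) + 421)**2 = (-52*(1 - 104) + 421)**2 = (-52*(-103) + 421)**2 = (5356 + 421)**2 = 5777**2 = 33373729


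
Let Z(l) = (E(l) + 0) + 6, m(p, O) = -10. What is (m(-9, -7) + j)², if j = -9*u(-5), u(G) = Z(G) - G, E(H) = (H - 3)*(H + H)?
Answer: 687241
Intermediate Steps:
E(H) = 2*H*(-3 + H) (E(H) = (-3 + H)*(2*H) = 2*H*(-3 + H))
Z(l) = 6 + 2*l*(-3 + l) (Z(l) = (2*l*(-3 + l) + 0) + 6 = 2*l*(-3 + l) + 6 = 6 + 2*l*(-3 + l))
u(G) = 6 - G + 2*G*(-3 + G) (u(G) = (6 + 2*G*(-3 + G)) - G = 6 - G + 2*G*(-3 + G))
j = -819 (j = -9*(6 - 1*(-5) + 2*(-5)*(-3 - 5)) = -9*(6 + 5 + 2*(-5)*(-8)) = -9*(6 + 5 + 80) = -9*91 = -819)
(m(-9, -7) + j)² = (-10 - 819)² = (-829)² = 687241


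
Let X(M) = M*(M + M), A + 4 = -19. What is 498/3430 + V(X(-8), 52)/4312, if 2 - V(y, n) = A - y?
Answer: 27267/150920 ≈ 0.18067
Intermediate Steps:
A = -23 (A = -4 - 19 = -23)
X(M) = 2*M**2 (X(M) = M*(2*M) = 2*M**2)
V(y, n) = 25 + y (V(y, n) = 2 - (-23 - y) = 2 + (23 + y) = 25 + y)
498/3430 + V(X(-8), 52)/4312 = 498/3430 + (25 + 2*(-8)**2)/4312 = 498*(1/3430) + (25 + 2*64)*(1/4312) = 249/1715 + (25 + 128)*(1/4312) = 249/1715 + 153*(1/4312) = 249/1715 + 153/4312 = 27267/150920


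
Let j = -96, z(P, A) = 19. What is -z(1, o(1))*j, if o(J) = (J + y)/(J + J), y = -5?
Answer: 1824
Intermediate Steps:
o(J) = (-5 + J)/(2*J) (o(J) = (J - 5)/(J + J) = (-5 + J)/((2*J)) = (-5 + J)*(1/(2*J)) = (-5 + J)/(2*J))
-z(1, o(1))*j = -19*(-96) = -1*(-1824) = 1824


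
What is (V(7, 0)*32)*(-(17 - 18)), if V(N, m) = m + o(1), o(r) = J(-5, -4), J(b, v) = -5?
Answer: -160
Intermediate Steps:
o(r) = -5
V(N, m) = -5 + m (V(N, m) = m - 5 = -5 + m)
(V(7, 0)*32)*(-(17 - 18)) = ((-5 + 0)*32)*(-(17 - 18)) = (-5*32)*(-1*(-1)) = -160*1 = -160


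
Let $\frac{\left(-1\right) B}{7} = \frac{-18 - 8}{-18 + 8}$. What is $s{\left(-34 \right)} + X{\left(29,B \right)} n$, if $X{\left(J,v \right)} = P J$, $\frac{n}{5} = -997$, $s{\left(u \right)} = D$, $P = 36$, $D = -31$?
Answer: $-5204371$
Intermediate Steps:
$s{\left(u \right)} = -31$
$n = -4985$ ($n = 5 \left(-997\right) = -4985$)
$B = - \frac{91}{5}$ ($B = - 7 \frac{-18 - 8}{-18 + 8} = - 7 \left(- \frac{26}{-10}\right) = - 7 \left(\left(-26\right) \left(- \frac{1}{10}\right)\right) = \left(-7\right) \frac{13}{5} = - \frac{91}{5} \approx -18.2$)
$X{\left(J,v \right)} = 36 J$
$s{\left(-34 \right)} + X{\left(29,B \right)} n = -31 + 36 \cdot 29 \left(-4985\right) = -31 + 1044 \left(-4985\right) = -31 - 5204340 = -5204371$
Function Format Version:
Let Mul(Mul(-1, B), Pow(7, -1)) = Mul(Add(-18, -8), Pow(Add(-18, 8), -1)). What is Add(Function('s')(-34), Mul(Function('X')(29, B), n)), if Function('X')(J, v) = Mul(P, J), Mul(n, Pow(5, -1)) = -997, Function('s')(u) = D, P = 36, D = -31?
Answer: -5204371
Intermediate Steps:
Function('s')(u) = -31
n = -4985 (n = Mul(5, -997) = -4985)
B = Rational(-91, 5) (B = Mul(-7, Mul(Add(-18, -8), Pow(Add(-18, 8), -1))) = Mul(-7, Mul(-26, Pow(-10, -1))) = Mul(-7, Mul(-26, Rational(-1, 10))) = Mul(-7, Rational(13, 5)) = Rational(-91, 5) ≈ -18.200)
Function('X')(J, v) = Mul(36, J)
Add(Function('s')(-34), Mul(Function('X')(29, B), n)) = Add(-31, Mul(Mul(36, 29), -4985)) = Add(-31, Mul(1044, -4985)) = Add(-31, -5204340) = -5204371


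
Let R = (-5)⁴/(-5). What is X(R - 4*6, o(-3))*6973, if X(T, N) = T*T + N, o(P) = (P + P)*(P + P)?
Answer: 155058601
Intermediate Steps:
R = -125 (R = 625*(-⅕) = -125)
o(P) = 4*P² (o(P) = (2*P)*(2*P) = 4*P²)
X(T, N) = N + T² (X(T, N) = T² + N = N + T²)
X(R - 4*6, o(-3))*6973 = (4*(-3)² + (-125 - 4*6)²)*6973 = (4*9 + (-125 - 24)²)*6973 = (36 + (-149)²)*6973 = (36 + 22201)*6973 = 22237*6973 = 155058601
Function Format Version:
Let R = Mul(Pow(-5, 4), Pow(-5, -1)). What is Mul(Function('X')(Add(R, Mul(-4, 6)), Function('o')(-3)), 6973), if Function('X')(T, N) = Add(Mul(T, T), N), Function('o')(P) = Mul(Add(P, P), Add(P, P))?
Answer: 155058601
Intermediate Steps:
R = -125 (R = Mul(625, Rational(-1, 5)) = -125)
Function('o')(P) = Mul(4, Pow(P, 2)) (Function('o')(P) = Mul(Mul(2, P), Mul(2, P)) = Mul(4, Pow(P, 2)))
Function('X')(T, N) = Add(N, Pow(T, 2)) (Function('X')(T, N) = Add(Pow(T, 2), N) = Add(N, Pow(T, 2)))
Mul(Function('X')(Add(R, Mul(-4, 6)), Function('o')(-3)), 6973) = Mul(Add(Mul(4, Pow(-3, 2)), Pow(Add(-125, Mul(-4, 6)), 2)), 6973) = Mul(Add(Mul(4, 9), Pow(Add(-125, -24), 2)), 6973) = Mul(Add(36, Pow(-149, 2)), 6973) = Mul(Add(36, 22201), 6973) = Mul(22237, 6973) = 155058601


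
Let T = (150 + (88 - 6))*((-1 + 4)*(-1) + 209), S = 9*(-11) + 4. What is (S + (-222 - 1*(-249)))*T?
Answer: -3249856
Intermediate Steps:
S = -95 (S = -99 + 4 = -95)
T = 47792 (T = (150 + 82)*(3*(-1) + 209) = 232*(-3 + 209) = 232*206 = 47792)
(S + (-222 - 1*(-249)))*T = (-95 + (-222 - 1*(-249)))*47792 = (-95 + (-222 + 249))*47792 = (-95 + 27)*47792 = -68*47792 = -3249856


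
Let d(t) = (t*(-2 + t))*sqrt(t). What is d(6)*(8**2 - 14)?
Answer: 1200*sqrt(6) ≈ 2939.4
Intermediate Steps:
d(t) = t**(3/2)*(-2 + t)
d(6)*(8**2 - 14) = (6**(3/2)*(-2 + 6))*(8**2 - 14) = ((6*sqrt(6))*4)*(64 - 14) = (24*sqrt(6))*50 = 1200*sqrt(6)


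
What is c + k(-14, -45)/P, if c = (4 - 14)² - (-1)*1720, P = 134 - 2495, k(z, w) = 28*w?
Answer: 1432760/787 ≈ 1820.5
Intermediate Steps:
P = -2361
c = 1820 (c = (-10)² - 1*(-1720) = 100 + 1720 = 1820)
c + k(-14, -45)/P = 1820 + (28*(-45))/(-2361) = 1820 - 1260*(-1/2361) = 1820 + 420/787 = 1432760/787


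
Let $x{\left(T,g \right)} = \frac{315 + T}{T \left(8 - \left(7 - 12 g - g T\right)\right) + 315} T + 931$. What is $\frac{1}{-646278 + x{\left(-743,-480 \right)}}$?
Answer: $- \frac{65176067}{42061179389750} \approx -1.5496 \cdot 10^{-6}$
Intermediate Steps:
$x{\left(T,g \right)} = 931 + \frac{T \left(315 + T\right)}{315 + T \left(1 + 12 g + T g\right)}$ ($x{\left(T,g \right)} = \frac{315 + T}{T \left(8 - \left(7 - 12 g - T g\right)\right) + 315} T + 931 = \frac{315 + T}{T \left(8 + \left(-7 + 12 g + T g\right)\right) + 315} T + 931 = \frac{315 + T}{T \left(1 + 12 g + T g\right) + 315} T + 931 = \frac{315 + T}{315 + T \left(1 + 12 g + T g\right)} T + 931 = \frac{T \left(315 + T\right)}{315 + T \left(1 + 12 g + T g\right)} + 931 = 931 + \frac{T \left(315 + T\right)}{315 + T \left(1 + 12 g + T g\right)}$)
$\frac{1}{-646278 + x{\left(-743,-480 \right)}} = \frac{1}{-646278 + \frac{293265 + \left(-743\right)^{2} + 1246 \left(-743\right) + 931 \left(-480\right) \left(-743\right)^{2} + 11172 \left(-743\right) \left(-480\right)}{315 - 743 - 480 \left(-743\right)^{2} + 12 \left(-743\right) \left(-480\right)}} = \frac{1}{-646278 + \frac{293265 + 552049 - 925778 + 931 \left(-480\right) 552049 + 3984382080}{315 - 743 - 264983520 + 4279680}} = \frac{1}{-646278 + \frac{293265 + 552049 - 925778 - 246699657120 + 3984382080}{315 - 743 - 264983520 + 4279680}} = \frac{1}{-646278 + \frac{1}{-260704268} \left(-242715355504\right)} = \frac{1}{-646278 - - \frac{60678838876}{65176067}} = \frac{1}{-646278 + \frac{60678838876}{65176067}} = \frac{1}{- \frac{42061179389750}{65176067}} = - \frac{65176067}{42061179389750}$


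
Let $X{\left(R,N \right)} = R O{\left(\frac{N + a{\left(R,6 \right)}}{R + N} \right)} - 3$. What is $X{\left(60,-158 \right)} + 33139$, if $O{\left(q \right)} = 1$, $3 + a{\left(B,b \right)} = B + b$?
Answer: $33196$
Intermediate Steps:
$a{\left(B,b \right)} = -3 + B + b$ ($a{\left(B,b \right)} = -3 + \left(B + b\right) = -3 + B + b$)
$X{\left(R,N \right)} = -3 + R$ ($X{\left(R,N \right)} = R 1 - 3 = R - 3 = -3 + R$)
$X{\left(60,-158 \right)} + 33139 = \left(-3 + 60\right) + 33139 = 57 + 33139 = 33196$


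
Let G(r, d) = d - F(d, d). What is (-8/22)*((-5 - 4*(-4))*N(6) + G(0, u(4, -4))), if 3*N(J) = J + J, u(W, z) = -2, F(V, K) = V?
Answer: -16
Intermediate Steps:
N(J) = 2*J/3 (N(J) = (J + J)/3 = (2*J)/3 = 2*J/3)
G(r, d) = 0 (G(r, d) = d - d = 0)
(-8/22)*((-5 - 4*(-4))*N(6) + G(0, u(4, -4))) = (-8/22)*((-5 - 4*(-4))*((⅔)*6) + 0) = (-8*1/22)*((-5 + 16)*4 + 0) = -4*(11*4 + 0)/11 = -4*(44 + 0)/11 = -4/11*44 = -16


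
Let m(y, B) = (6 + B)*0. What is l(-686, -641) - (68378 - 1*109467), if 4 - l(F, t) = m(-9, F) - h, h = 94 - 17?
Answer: 41170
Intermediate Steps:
m(y, B) = 0
h = 77
l(F, t) = 81 (l(F, t) = 4 - (0 - 1*77) = 4 - (0 - 77) = 4 - 1*(-77) = 4 + 77 = 81)
l(-686, -641) - (68378 - 1*109467) = 81 - (68378 - 1*109467) = 81 - (68378 - 109467) = 81 - 1*(-41089) = 81 + 41089 = 41170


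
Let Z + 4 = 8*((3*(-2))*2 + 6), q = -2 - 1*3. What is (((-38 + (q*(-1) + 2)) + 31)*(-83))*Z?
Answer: 0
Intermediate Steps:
q = -5 (q = -2 - 3 = -5)
Z = -52 (Z = -4 + 8*((3*(-2))*2 + 6) = -4 + 8*(-6*2 + 6) = -4 + 8*(-12 + 6) = -4 + 8*(-6) = -4 - 48 = -52)
(((-38 + (q*(-1) + 2)) + 31)*(-83))*Z = (((-38 + (-5*(-1) + 2)) + 31)*(-83))*(-52) = (((-38 + (5 + 2)) + 31)*(-83))*(-52) = (((-38 + 7) + 31)*(-83))*(-52) = ((-31 + 31)*(-83))*(-52) = (0*(-83))*(-52) = 0*(-52) = 0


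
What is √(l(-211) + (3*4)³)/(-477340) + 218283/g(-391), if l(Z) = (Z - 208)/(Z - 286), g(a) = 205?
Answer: 218283/205 - √427039795/237237980 ≈ 1064.8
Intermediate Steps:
l(Z) = (-208 + Z)/(-286 + Z)
√(l(-211) + (3*4)³)/(-477340) + 218283/g(-391) = √((-208 - 211)/(-286 - 211) + (3*4)³)/(-477340) + 218283/205 = √(-419/(-497) + 12³)*(-1/477340) + 218283*(1/205) = √(-1/497*(-419) + 1728)*(-1/477340) + 218283/205 = √(419/497 + 1728)*(-1/477340) + 218283/205 = √(859235/497)*(-1/477340) + 218283/205 = (√427039795/497)*(-1/477340) + 218283/205 = -√427039795/237237980 + 218283/205 = 218283/205 - √427039795/237237980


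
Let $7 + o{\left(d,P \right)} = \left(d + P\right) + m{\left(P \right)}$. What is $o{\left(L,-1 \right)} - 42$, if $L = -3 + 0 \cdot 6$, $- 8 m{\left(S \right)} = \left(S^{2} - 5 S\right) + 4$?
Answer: $- \frac{217}{4} \approx -54.25$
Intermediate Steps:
$m{\left(S \right)} = - \frac{1}{2} - \frac{S^{2}}{8} + \frac{5 S}{8}$ ($m{\left(S \right)} = - \frac{\left(S^{2} - 5 S\right) + 4}{8} = - \frac{4 + S^{2} - 5 S}{8} = - \frac{1}{2} - \frac{S^{2}}{8} + \frac{5 S}{8}$)
$L = -3$ ($L = -3 + 0 = -3$)
$o{\left(d,P \right)} = - \frac{15}{2} + d - \frac{P^{2}}{8} + \frac{13 P}{8}$ ($o{\left(d,P \right)} = -7 - \left(\frac{1}{2} - d - \frac{13 P}{8} + \frac{P^{2}}{8}\right) = - \frac{15}{2} + d - \frac{P^{2}}{8} + \frac{13 P}{8}$)
$o{\left(L,-1 \right)} - 42 = \left(- \frac{15}{2} - 3 - \frac{\left(-1\right)^{2}}{8} + \frac{13}{8} \left(-1\right)\right) - 42 = \left(- \frac{15}{2} - 3 - \frac{1}{8} - \frac{13}{8}\right) - 42 = - \frac{49}{4} - 42 = - \frac{217}{4}$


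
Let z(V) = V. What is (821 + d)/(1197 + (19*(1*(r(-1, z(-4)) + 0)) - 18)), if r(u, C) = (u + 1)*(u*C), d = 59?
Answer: 880/1179 ≈ 0.74640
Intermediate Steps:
r(u, C) = C*u*(1 + u) (r(u, C) = (1 + u)*(C*u) = C*u*(1 + u))
(821 + d)/(1197 + (19*(1*(r(-1, z(-4)) + 0)) - 18)) = (821 + 59)/(1197 + (19*(1*(-4*(-1)*(1 - 1) + 0)) - 18)) = 880/(1197 + (19*(1*(-4*(-1)*0 + 0)) - 18)) = 880/(1197 + (19*(1*(0 + 0)) - 18)) = 880/(1197 + (19*(1*0) - 18)) = 880/(1197 + (19*0 - 18)) = 880/(1197 + (0 - 18)) = 880/(1197 - 18) = 880/1179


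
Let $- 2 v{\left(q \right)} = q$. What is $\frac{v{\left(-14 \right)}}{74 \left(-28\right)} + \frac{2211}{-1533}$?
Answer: $- \frac{218663}{151256} \approx -1.4456$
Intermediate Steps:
$v{\left(q \right)} = - \frac{q}{2}$
$\frac{v{\left(-14 \right)}}{74 \left(-28\right)} + \frac{2211}{-1533} = \frac{\left(- \frac{1}{2}\right) \left(-14\right)}{74 \left(-28\right)} + \frac{2211}{-1533} = \frac{7}{-2072} + 2211 \left(- \frac{1}{1533}\right) = 7 \left(- \frac{1}{2072}\right) - \frac{737}{511} = - \frac{1}{296} - \frac{737}{511} = - \frac{218663}{151256}$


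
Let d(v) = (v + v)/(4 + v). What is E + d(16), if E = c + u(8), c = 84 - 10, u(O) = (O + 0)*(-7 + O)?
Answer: 418/5 ≈ 83.600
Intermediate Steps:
u(O) = O*(-7 + O)
c = 74
d(v) = 2*v/(4 + v) (d(v) = (2*v)/(4 + v) = 2*v/(4 + v))
E = 82 (E = 74 + 8*(-7 + 8) = 74 + 8*1 = 74 + 8 = 82)
E + d(16) = 82 + 2*16/(4 + 16) = 82 + 2*16/20 = 82 + 2*16*(1/20) = 82 + 8/5 = 418/5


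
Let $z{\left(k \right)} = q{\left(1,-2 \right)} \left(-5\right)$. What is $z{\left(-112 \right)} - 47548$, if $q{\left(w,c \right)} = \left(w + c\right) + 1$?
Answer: $-47548$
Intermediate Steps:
$q{\left(w,c \right)} = 1 + c + w$ ($q{\left(w,c \right)} = \left(c + w\right) + 1 = 1 + c + w$)
$z{\left(k \right)} = 0$ ($z{\left(k \right)} = \left(1 - 2 + 1\right) \left(-5\right) = 0 \left(-5\right) = 0$)
$z{\left(-112 \right)} - 47548 = 0 - 47548 = -47548$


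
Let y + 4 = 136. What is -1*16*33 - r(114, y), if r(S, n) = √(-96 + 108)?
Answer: -528 - 2*√3 ≈ -531.46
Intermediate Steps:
y = 132 (y = -4 + 136 = 132)
r(S, n) = 2*√3 (r(S, n) = √12 = 2*√3)
-1*16*33 - r(114, y) = -1*16*33 - 2*√3 = -16*33 - 2*√3 = -528 - 2*√3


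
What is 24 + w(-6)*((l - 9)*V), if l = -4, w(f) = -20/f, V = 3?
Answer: -106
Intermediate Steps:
24 + w(-6)*((l - 9)*V) = 24 + (-20/(-6))*((-4 - 9)*3) = 24 + (-20*(-⅙))*(-13*3) = 24 + (10/3)*(-39) = 24 - 130 = -106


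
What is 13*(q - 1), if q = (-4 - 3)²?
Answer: 624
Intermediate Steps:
q = 49 (q = (-7)² = 49)
13*(q - 1) = 13*(49 - 1) = 13*48 = 624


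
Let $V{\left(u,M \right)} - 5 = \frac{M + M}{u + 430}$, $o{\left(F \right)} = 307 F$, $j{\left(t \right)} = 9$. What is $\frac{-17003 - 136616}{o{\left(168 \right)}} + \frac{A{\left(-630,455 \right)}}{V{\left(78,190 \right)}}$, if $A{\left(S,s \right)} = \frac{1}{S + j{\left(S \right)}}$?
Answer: $- \frac{11607775237}{3896824680} \approx -2.9788$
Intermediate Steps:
$A{\left(S,s \right)} = \frac{1}{9 + S}$ ($A{\left(S,s \right)} = \frac{1}{S + 9} = \frac{1}{9 + S}$)
$V{\left(u,M \right)} = 5 + \frac{2 M}{430 + u}$ ($V{\left(u,M \right)} = 5 + \frac{M + M}{u + 430} = 5 + \frac{2 M}{430 + u}$)
$\frac{-17003 - 136616}{o{\left(168 \right)}} + \frac{A{\left(-630,455 \right)}}{V{\left(78,190 \right)}} = \frac{-17003 - 136616}{307 \cdot 168} + \frac{1}{\left(9 - 630\right) \frac{2150 + 2 \cdot 190 + 5 \cdot 78}{430 + 78}} = \frac{-17003 - 136616}{51576} + \frac{1}{\left(-621\right) \frac{2150 + 380 + 390}{508}} = \left(-153619\right) \frac{1}{51576} - \frac{1}{621 \cdot \frac{1}{508} \cdot 2920} = - \frac{153619}{51576} - \frac{1}{621 \cdot \frac{730}{127}} = - \frac{153619}{51576} - \frac{127}{453330} = - \frac{11607775237}{3896824680}$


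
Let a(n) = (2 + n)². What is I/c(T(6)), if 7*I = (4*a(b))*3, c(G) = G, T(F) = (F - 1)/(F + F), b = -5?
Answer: 1296/35 ≈ 37.029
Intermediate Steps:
T(F) = (-1 + F)/(2*F) (T(F) = (-1 + F)/((2*F)) = (-1 + F)*(1/(2*F)) = (-1 + F)/(2*F))
I = 108/7 (I = ((4*(2 - 5)²)*3)/7 = ((4*(-3)²)*3)/7 = ((4*9)*3)/7 = (36*3)/7 = (⅐)*108 = 108/7 ≈ 15.429)
I/c(T(6)) = 108/(7*(((½)*(-1 + 6)/6))) = 108/(7*(((½)*(⅙)*5))) = 108/(7*(5/12)) = (108/7)*(12/5) = 1296/35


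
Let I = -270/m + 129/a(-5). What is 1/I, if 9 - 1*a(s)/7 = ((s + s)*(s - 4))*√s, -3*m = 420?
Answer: 244002/472627 - 5160*I*√5/472627 ≈ 0.51627 - 0.024413*I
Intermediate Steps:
m = -140 (m = -⅓*420 = -140)
a(s) = 63 - 14*s^(3/2)*(-4 + s) (a(s) = 63 - 7*(s + s)*(s - 4)*√s = 63 - 7*(2*s)*(-4 + s)*√s = 63 - 7*2*s*(-4 + s)*√s = 63 - 14*s^(3/2)*(-4 + s))
I = 27/14 + 129/(63 - 630*I*√5) (I = -270/(-140) + 129/(63 - 350*I*√5 + 56*(-5)^(3/2)) = -270*(-1/140) + 129/(63 - 350*I*√5 + 56*(-5*I*√5)) = 27/14 + 129/(63 - 350*I*√5 - 280*I*√5) = 27/14 + 129/(63 - 630*I*√5) ≈ 1.9327 + 0.09139*I)
1/I = 1/(40667/21042 + 430*I*√5/10521)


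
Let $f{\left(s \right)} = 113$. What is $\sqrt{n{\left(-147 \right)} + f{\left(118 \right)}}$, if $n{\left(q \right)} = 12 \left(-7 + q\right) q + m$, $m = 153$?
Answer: $\sqrt{271922} \approx 521.46$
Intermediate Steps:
$n{\left(q \right)} = 153 + q \left(-84 + 12 q\right)$ ($n{\left(q \right)} = 12 \left(-7 + q\right) q + 153 = \left(-84 + 12 q\right) q + 153 = q \left(-84 + 12 q\right) + 153 = 153 + q \left(-84 + 12 q\right)$)
$\sqrt{n{\left(-147 \right)} + f{\left(118 \right)}} = \sqrt{\left(153 - -12348 + 12 \left(-147\right)^{2}\right) + 113} = \sqrt{\left(153 + 12348 + 12 \cdot 21609\right) + 113} = \sqrt{\left(153 + 12348 + 259308\right) + 113} = \sqrt{271809 + 113} = \sqrt{271922}$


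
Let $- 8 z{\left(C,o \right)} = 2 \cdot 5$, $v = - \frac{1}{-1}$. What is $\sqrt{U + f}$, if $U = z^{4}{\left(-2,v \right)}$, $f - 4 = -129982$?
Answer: $\frac{i \sqrt{33273743}}{16} \approx 360.52 i$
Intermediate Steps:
$v = 1$ ($v = \left(-1\right) \left(-1\right) = 1$)
$z{\left(C,o \right)} = - \frac{5}{4}$ ($z{\left(C,o \right)} = - \frac{2 \cdot 5}{8} = \left(- \frac{1}{8}\right) 10 = - \frac{5}{4}$)
$f = -129978$ ($f = 4 - 129982 = -129978$)
$U = \frac{625}{256}$ ($U = \left(- \frac{5}{4}\right)^{4} = \frac{625}{256} \approx 2.4414$)
$\sqrt{U + f} = \sqrt{\frac{625}{256} - 129978} = \sqrt{- \frac{33273743}{256}} = \frac{i \sqrt{33273743}}{16}$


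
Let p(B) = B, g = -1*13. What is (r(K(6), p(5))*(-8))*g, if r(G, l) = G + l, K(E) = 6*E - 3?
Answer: 3952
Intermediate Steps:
g = -13
K(E) = -3 + 6*E
(r(K(6), p(5))*(-8))*g = (((-3 + 6*6) + 5)*(-8))*(-13) = (((-3 + 36) + 5)*(-8))*(-13) = ((33 + 5)*(-8))*(-13) = (38*(-8))*(-13) = -304*(-13) = 3952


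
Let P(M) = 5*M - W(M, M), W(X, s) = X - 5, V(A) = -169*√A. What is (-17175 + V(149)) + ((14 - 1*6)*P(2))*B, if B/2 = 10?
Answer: -15095 - 169*√149 ≈ -17158.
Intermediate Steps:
B = 20 (B = 2*10 = 20)
W(X, s) = -5 + X
P(M) = 5 + 4*M (P(M) = 5*M - (-5 + M) = 5*M + (5 - M) = 5 + 4*M)
(-17175 + V(149)) + ((14 - 1*6)*P(2))*B = (-17175 - 169*√149) + ((14 - 1*6)*(5 + 4*2))*20 = (-17175 - 169*√149) + ((14 - 6)*(5 + 8))*20 = (-17175 - 169*√149) + (8*13)*20 = (-17175 - 169*√149) + 104*20 = (-17175 - 169*√149) + 2080 = -15095 - 169*√149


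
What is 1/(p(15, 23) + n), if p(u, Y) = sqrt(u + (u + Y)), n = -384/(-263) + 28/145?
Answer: -2404182940/73102199989 + 1454278225*sqrt(53)/73102199989 ≈ 0.11194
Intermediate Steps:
n = 63044/38135 (n = -384*(-1/263) + 28*(1/145) = 384/263 + 28/145 = 63044/38135 ≈ 1.6532)
p(u, Y) = sqrt(Y + 2*u) (p(u, Y) = sqrt(u + (Y + u)) = sqrt(Y + 2*u))
1/(p(15, 23) + n) = 1/(sqrt(23 + 2*15) + 63044/38135) = 1/(sqrt(23 + 30) + 63044/38135) = 1/(sqrt(53) + 63044/38135) = 1/(63044/38135 + sqrt(53))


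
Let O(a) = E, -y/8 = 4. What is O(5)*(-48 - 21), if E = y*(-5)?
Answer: -11040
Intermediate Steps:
y = -32 (y = -8*4 = -32)
E = 160 (E = -32*(-5) = 160)
O(a) = 160
O(5)*(-48 - 21) = 160*(-48 - 21) = 160*(-69) = -11040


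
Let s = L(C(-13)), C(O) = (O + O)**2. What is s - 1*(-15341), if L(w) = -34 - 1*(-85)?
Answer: 15392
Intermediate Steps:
C(O) = 4*O**2 (C(O) = (2*O)**2 = 4*O**2)
L(w) = 51 (L(w) = -34 + 85 = 51)
s = 51
s - 1*(-15341) = 51 - 1*(-15341) = 51 + 15341 = 15392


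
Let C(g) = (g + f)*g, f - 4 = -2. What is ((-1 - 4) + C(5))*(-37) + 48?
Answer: -1062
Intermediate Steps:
f = 2 (f = 4 - 2 = 2)
C(g) = g*(2 + g) (C(g) = (g + 2)*g = (2 + g)*g = g*(2 + g))
((-1 - 4) + C(5))*(-37) + 48 = ((-1 - 4) + 5*(2 + 5))*(-37) + 48 = (-5 + 5*7)*(-37) + 48 = (-5 + 35)*(-37) + 48 = 30*(-37) + 48 = -1110 + 48 = -1062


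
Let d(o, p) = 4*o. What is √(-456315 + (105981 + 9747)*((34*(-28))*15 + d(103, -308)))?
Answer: 33*I*√1474171 ≈ 40067.0*I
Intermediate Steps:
√(-456315 + (105981 + 9747)*((34*(-28))*15 + d(103, -308))) = √(-456315 + (105981 + 9747)*((34*(-28))*15 + 4*103)) = √(-456315 + 115728*(-952*15 + 412)) = √(-456315 + 115728*(-14280 + 412)) = √(-456315 + 115728*(-13868)) = √(-456315 - 1604915904) = √(-1605372219) = 33*I*√1474171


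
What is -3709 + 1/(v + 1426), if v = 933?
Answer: -8749530/2359 ≈ -3709.0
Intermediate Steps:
-3709 + 1/(v + 1426) = -3709 + 1/(933 + 1426) = -3709 + 1/2359 = -8749530/2359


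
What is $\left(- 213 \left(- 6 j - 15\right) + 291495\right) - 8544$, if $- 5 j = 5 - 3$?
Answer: $\frac{1428174}{5} \approx 2.8564 \cdot 10^{5}$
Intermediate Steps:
$j = - \frac{2}{5}$ ($j = - \frac{5 - 3}{5} = \left(- \frac{1}{5}\right) 2 = - \frac{2}{5} \approx -0.4$)
$\left(- 213 \left(- 6 j - 15\right) + 291495\right) - 8544 = \left(- 213 \left(\left(-6\right) \left(- \frac{2}{5}\right) - 15\right) + 291495\right) - 8544 = \left(- 213 \left(\frac{12}{5} - 15\right) + 291495\right) - 8544 = \left(\left(-213\right) \left(- \frac{63}{5}\right) + 291495\right) - 8544 = \left(\frac{13419}{5} + 291495\right) - 8544 = \frac{1470894}{5} - 8544 = \frac{1428174}{5}$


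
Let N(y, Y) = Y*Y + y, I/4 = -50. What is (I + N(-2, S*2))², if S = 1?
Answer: 39204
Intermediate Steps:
I = -200 (I = 4*(-50) = -200)
N(y, Y) = y + Y² (N(y, Y) = Y² + y = y + Y²)
(I + N(-2, S*2))² = (-200 + (-2 + (1*2)²))² = (-200 + (-2 + 2²))² = (-200 + (-2 + 4))² = (-200 + 2)² = (-198)² = 39204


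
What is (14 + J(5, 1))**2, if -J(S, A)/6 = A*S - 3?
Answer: 4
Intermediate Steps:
J(S, A) = 18 - 6*A*S (J(S, A) = -6*(A*S - 3) = -6*(-3 + A*S) = 18 - 6*A*S)
(14 + J(5, 1))**2 = (14 + (18 - 6*1*5))**2 = (14 + (18 - 30))**2 = (14 - 12)**2 = 2**2 = 4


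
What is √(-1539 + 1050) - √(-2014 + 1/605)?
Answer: I*(√489 - √6092345/55) ≈ -22.764*I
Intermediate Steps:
√(-1539 + 1050) - √(-2014 + 1/605) = √(-489) - √(-2014 + 1/605) = I*√489 - √(-1218469/605) = I*√489 - I*√6092345/55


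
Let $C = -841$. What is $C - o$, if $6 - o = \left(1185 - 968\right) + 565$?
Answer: $-65$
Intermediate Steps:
$o = -776$ ($o = 6 - \left(\left(1185 - 968\right) + 565\right) = 6 - \left(217 + 565\right) = 6 - 782 = -776$)
$C - o = -841 - -776 = -841 + 776 = -65$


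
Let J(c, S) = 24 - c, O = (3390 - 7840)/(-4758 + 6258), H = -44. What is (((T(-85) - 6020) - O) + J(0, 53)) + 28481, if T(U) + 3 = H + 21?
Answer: 673859/30 ≈ 22462.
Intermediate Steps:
O = -89/30 (O = -4450/1500 = -4450*1/1500 = -89/30 ≈ -2.9667)
T(U) = -26 (T(U) = -3 + (-44 + 21) = -3 - 23 = -26)
(((T(-85) - 6020) - O) + J(0, 53)) + 28481 = (((-26 - 6020) - 1*(-89/30)) + (24 - 1*0)) + 28481 = ((-6046 + 89/30) + (24 + 0)) + 28481 = (-181291/30 + 24) + 28481 = -180571/30 + 28481 = 673859/30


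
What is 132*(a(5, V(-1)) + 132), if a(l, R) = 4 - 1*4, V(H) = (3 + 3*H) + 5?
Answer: 17424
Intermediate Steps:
V(H) = 8 + 3*H
a(l, R) = 0 (a(l, R) = 4 - 4 = 0)
132*(a(5, V(-1)) + 132) = 132*(0 + 132) = 132*132 = 17424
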